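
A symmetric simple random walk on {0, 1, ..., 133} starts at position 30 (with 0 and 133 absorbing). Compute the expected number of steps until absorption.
E[τ | X_0 = 30] = 3090

Let v_k = E[τ | X_0 = k]. Boundary: v_0 = v_133 = 0. Recurrence: v_k = 1 + (v_{k-1} + v_{k+1})/2 for 1 ≤ k ≤ 132. The particular solution to v_k − (v_{k-1} + v_{k+1})/2 = 1 is v_k = −k^2. Adding homogeneous solution A + B k and matching boundaries gives v_k = k (133 − k). Substituting k = 30: v_30 = 30 · 103 = 3090.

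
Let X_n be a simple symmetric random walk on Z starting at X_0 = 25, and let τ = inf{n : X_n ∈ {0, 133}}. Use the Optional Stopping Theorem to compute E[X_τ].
E[X_τ] = 25

X_n is a martingale and τ is a bounded-mean stopping time (indeed τ is finite a.s. with bounded expectation since the walk is in a bounded region). By the OST, E[X_τ] = E[X_0] = 25. Equivalently: E[X_τ] = 133 · P(hit 133 first) + 0 · P(hit 0 first) = 133 · (25/133) = 25.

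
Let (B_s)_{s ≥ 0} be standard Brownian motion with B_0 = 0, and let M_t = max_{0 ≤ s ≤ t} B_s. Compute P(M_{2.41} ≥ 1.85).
P(M_{2.41} ≥ 1.85) = 2·P(B_{2.41} ≥ 1.85) = 2(1 − Φ(1.85/√2.41)) ≈ 0.2334

By the reflection principle for Brownian motion, P(M_t ≥ a) = 2 · P(B_t ≥ a) for a ≥ 0. Since B_t ~ N(0, t), P(B_t ≥ 1.85) = 1 − Φ(1.85/√t) = 1 − Φ(1.85/√2.41) = 1 − Φ(1.1917). So
  P(M_{2.41} ≥ 1.85) = 2(1 − Φ(1.1917)) ≈ 0.2334.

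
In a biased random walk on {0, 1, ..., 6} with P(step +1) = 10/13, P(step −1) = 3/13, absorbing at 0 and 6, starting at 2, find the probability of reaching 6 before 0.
P(hit 6 before 0) = (1 − (3/10)^2) / (1 − (3/10)^6) = 10000/10981

Let u_k denote P(reach 6 before 0 | start at k). Boundary: u_0 = 0, u_6 = 1. Recurrence: u_k = 10/13·u_{k+1} + 3/13·u_{k-1} for 1 ≤ k ≤ 5. Try u_k = A + B·r^k with r = q/p = (3/13)/(10/13) = 3/10. Substitution satisfies the recurrence; boundary conditions give:
  u_k = (1 − r^k) / (1 − r^N) = (1 − (3/10)^2) / (1 − (3/10)^6) = 10000/10981.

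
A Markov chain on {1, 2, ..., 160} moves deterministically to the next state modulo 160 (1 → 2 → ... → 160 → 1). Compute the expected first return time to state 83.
E[T_83 | X_0 = 83] = 160

The chain cycles deterministically, so starting at state 83 it returns in exactly 160 steps. Equivalently, the stationary distribution is uniform π_j = 1/160 for every state j, so by Kac's formula E[T_83] = 1/π_83 = 160.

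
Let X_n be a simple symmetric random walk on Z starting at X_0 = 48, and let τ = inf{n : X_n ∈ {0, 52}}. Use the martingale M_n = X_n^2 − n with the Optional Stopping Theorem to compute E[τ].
E[τ] = 192

M_n = X_n^2 − n is a martingale (since E[X_{n+1}^2 | F_n] = X_n^2 + 1). By OST (τ has finite mean in a bounded region), E[M_τ] = E[M_0] = X_0^2 − 0 = 48^2 = 2304. Also E[M_τ] = E[X_τ^2] − E[τ]. The walk exits at 0 or 52, with P(hit 52 first) = 48/52, so E[X_τ^2] = 52^2 · 48/52 + 0 = 2496. Thus E[τ] = E[X_τ^2] − E[M_τ] = 2496 − 2304 = 192 = 48(52 − 48) = 192.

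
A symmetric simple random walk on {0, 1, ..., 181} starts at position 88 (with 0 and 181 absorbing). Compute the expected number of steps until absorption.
E[τ | X_0 = 88] = 8184

Let v_k = E[τ | X_0 = k]. Boundary: v_0 = v_181 = 0. Recurrence: v_k = 1 + (v_{k-1} + v_{k+1})/2 for 1 ≤ k ≤ 180. The particular solution to v_k − (v_{k-1} + v_{k+1})/2 = 1 is v_k = −k^2. Adding homogeneous solution A + B k and matching boundaries gives v_k = k (181 − k). Substituting k = 88: v_88 = 88 · 93 = 8184.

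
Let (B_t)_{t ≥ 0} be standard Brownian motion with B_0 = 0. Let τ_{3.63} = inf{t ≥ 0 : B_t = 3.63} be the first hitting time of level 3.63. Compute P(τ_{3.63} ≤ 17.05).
P(τ_{3.63} ≤ 17.05) = 2(1 − Φ(3.63/√17.05)) = 2(1 − Φ(0.8791)) ≈ 0.3793

By the reflection principle for standard BM, P(τ_b ≤ t) = 2 · P(B_t ≥ b). Since B_t ~ N(0, t), P(B_t ≥ 3.63) = 1 − Φ(3.63/√t) = 1 − Φ(3.63/√17.05) = 1 − Φ(0.8791) ≈ 0.18967. Doubling: P(τ_{3.63} ≤ 17.05) ≈ 2 · 0.18967 = 0.37934 ≈ 0.3793.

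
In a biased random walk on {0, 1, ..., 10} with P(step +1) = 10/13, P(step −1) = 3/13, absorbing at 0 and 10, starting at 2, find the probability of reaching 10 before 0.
P(hit 10 before 0) = (1 − (3/10)^2) / (1 − (3/10)^10) = 100000000/109889461

Let u_k denote P(reach 10 before 0 | start at k). Boundary: u_0 = 0, u_10 = 1. Recurrence: u_k = 10/13·u_{k+1} + 3/13·u_{k-1} for 1 ≤ k ≤ 9. Try u_k = A + B·r^k with r = q/p = (3/13)/(10/13) = 3/10. Substitution satisfies the recurrence; boundary conditions give:
  u_k = (1 − r^k) / (1 − r^N) = (1 − (3/10)^2) / (1 − (3/10)^10) = 100000000/109889461.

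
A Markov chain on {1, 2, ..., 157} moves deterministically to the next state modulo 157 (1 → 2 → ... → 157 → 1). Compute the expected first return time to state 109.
E[T_109 | X_0 = 109] = 157

The chain cycles deterministically, so starting at state 109 it returns in exactly 157 steps. Equivalently, the stationary distribution is uniform π_j = 1/157 for every state j, so by Kac's formula E[T_109] = 1/π_109 = 157.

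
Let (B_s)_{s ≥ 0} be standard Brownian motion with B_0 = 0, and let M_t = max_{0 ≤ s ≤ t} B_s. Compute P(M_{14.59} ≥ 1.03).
P(M_{14.59} ≥ 1.03) = 2·P(B_{14.59} ≥ 1.03) = 2(1 − Φ(1.03/√14.59)) ≈ 0.7874

By the reflection principle for Brownian motion, P(M_t ≥ a) = 2 · P(B_t ≥ a) for a ≥ 0. Since B_t ~ N(0, t), P(B_t ≥ 1.03) = 1 − Φ(1.03/√t) = 1 − Φ(1.03/√14.59) = 1 − Φ(0.2697). So
  P(M_{14.59} ≥ 1.03) = 2(1 − Φ(0.2697)) ≈ 0.7874.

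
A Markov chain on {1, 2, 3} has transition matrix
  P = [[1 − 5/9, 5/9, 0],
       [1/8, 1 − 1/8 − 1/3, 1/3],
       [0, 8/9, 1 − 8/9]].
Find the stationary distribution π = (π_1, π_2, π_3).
π = (9/64, 5/8, 15/64)

This is a birth-death chain on three states, which satisfies detailed balance: π_1 · P_{12} = π_2 · P_{21} and π_2 · P_{23} = π_3 · P_{32}.
From π_1 · 5/9 = π_2 · 1/8: π_2/π_1 = (5/9)/(1/8) = 40/9.
From π_2 · 1/3 = π_3 · 8/9: π_3/π_2 = (1/3)/(8/9) = 3/8.
Take π_1 proportional to 1; then unnormalized π = (1, 40/9, 5/3). Normalize by dividing by the sum 64/9:
  π = (9/64, 5/8, 15/64).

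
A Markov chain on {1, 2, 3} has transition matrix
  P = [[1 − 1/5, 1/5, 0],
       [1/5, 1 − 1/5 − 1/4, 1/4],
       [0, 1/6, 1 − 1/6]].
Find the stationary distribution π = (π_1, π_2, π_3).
π = (2/7, 2/7, 3/7)

This is a birth-death chain on three states, which satisfies detailed balance: π_1 · P_{12} = π_2 · P_{21} and π_2 · P_{23} = π_3 · P_{32}.
From π_1 · 1/5 = π_2 · 1/5: π_2/π_1 = (1/5)/(1/5) = 1.
From π_2 · 1/4 = π_3 · 1/6: π_3/π_2 = (1/4)/(1/6) = 3/2.
Take π_1 proportional to 1; then unnormalized π = (1, 1, 3/2). Normalize by dividing by the sum 7/2:
  π = (2/7, 2/7, 3/7).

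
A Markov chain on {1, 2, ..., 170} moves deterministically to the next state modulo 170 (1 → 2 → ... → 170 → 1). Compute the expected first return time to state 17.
E[T_17 | X_0 = 17] = 170

The chain cycles deterministically, so starting at state 17 it returns in exactly 170 steps. Equivalently, the stationary distribution is uniform π_j = 1/170 for every state j, so by Kac's formula E[T_17] = 1/π_17 = 170.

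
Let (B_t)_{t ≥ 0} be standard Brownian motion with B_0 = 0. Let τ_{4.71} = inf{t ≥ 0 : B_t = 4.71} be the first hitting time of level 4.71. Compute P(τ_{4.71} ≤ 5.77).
P(τ_{4.71} ≤ 5.77) = 2(1 − Φ(4.71/√5.77)) = 2(1 − Φ(1.9608)) ≈ 0.0499

By the reflection principle for standard BM, P(τ_b ≤ t) = 2 · P(B_t ≥ b). Since B_t ~ N(0, t), P(B_t ≥ 4.71) = 1 − Φ(4.71/√t) = 1 − Φ(4.71/√5.77) = 1 − Φ(1.9608) ≈ 0.02495. Doubling: P(τ_{4.71} ≤ 5.77) ≈ 2 · 0.02495 = 0.04990 ≈ 0.0499.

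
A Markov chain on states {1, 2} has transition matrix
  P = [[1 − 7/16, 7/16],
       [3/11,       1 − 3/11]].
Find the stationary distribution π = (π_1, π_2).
π_1 = 48/125, π_2 = 77/125

Solve πP = π with π_1 + π_2 = 1. From πP = π: π_1 · (1 − 7/16) + π_2 · 3/11 = π_1 ⇒ π_2 · 3/11 = π_1 · 7/16 ⇒ π_2/π_1 = (7/16)/(3/11) = 77/48. Together with π_1 + π_2 = 1:
  π_1 = (3/11)/(7/16 + 3/11) = (3/11)/(125/176) = 48/125,
  π_2 = (7/16)/(7/16 + 3/11) = (7/16)/(125/176) = 77/125.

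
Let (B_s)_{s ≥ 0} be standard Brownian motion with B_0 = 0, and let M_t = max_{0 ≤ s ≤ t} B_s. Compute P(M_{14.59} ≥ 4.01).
P(M_{14.59} ≥ 4.01) = 2·P(B_{14.59} ≥ 4.01) = 2(1 − Φ(4.01/√14.59)) ≈ 0.2938

By the reflection principle for Brownian motion, P(M_t ≥ a) = 2 · P(B_t ≥ a) for a ≥ 0. Since B_t ~ N(0, t), P(B_t ≥ 4.01) = 1 − Φ(4.01/√t) = 1 − Φ(4.01/√14.59) = 1 − Φ(1.0498). So
  P(M_{14.59} ≥ 4.01) = 2(1 − Φ(1.0498)) ≈ 0.2938.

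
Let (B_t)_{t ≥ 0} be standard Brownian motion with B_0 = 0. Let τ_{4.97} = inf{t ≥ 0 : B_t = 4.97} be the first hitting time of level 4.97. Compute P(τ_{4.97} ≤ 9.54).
P(τ_{4.97} ≤ 9.54) = 2(1 − Φ(4.97/√9.54)) = 2(1 − Φ(1.6091)) ≈ 0.1076

By the reflection principle for standard BM, P(τ_b ≤ t) = 2 · P(B_t ≥ b). Since B_t ~ N(0, t), P(B_t ≥ 4.97) = 1 − Φ(4.97/√t) = 1 − Φ(4.97/√9.54) = 1 − Φ(1.6091) ≈ 0.05380. Doubling: P(τ_{4.97} ≤ 9.54) ≈ 2 · 0.05380 = 0.10760 ≈ 0.1076.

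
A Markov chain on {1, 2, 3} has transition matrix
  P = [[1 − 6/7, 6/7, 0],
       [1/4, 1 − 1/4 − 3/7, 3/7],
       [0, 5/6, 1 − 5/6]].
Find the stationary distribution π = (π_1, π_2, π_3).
π = (245/1517, 840/1517, 432/1517)

This is a birth-death chain on three states, which satisfies detailed balance: π_1 · P_{12} = π_2 · P_{21} and π_2 · P_{23} = π_3 · P_{32}.
From π_1 · 6/7 = π_2 · 1/4: π_2/π_1 = (6/7)/(1/4) = 24/7.
From π_2 · 3/7 = π_3 · 5/6: π_3/π_2 = (3/7)/(5/6) = 18/35.
Take π_1 proportional to 1; then unnormalized π = (1, 24/7, 432/245). Normalize by dividing by the sum 1517/245:
  π = (245/1517, 840/1517, 432/1517).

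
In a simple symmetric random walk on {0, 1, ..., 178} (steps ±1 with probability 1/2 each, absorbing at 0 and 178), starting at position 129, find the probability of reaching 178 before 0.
P(hit 178 before 0) = 129/178

Let u_k = P(hit 178 before 0 | start at k). Then u_0 = 0, u_178 = 1, and u_k = u_{k-1}/2 + u_{k+1}/2 for 1 ≤ k ≤ 177. This harmonic recurrence is solved by u_k = k/178, giving u_129 = 129/178.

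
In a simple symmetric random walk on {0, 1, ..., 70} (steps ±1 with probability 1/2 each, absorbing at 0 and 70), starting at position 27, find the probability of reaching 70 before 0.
P(hit 70 before 0) = 27/70

Let u_k = P(hit 70 before 0 | start at k). Then u_0 = 0, u_70 = 1, and u_k = u_{k-1}/2 + u_{k+1}/2 for 1 ≤ k ≤ 69. This harmonic recurrence is solved by u_k = k/70, giving u_27 = 27/70.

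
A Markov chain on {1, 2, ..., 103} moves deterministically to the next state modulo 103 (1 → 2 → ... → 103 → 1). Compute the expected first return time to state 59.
E[T_59 | X_0 = 59] = 103

The chain cycles deterministically, so starting at state 59 it returns in exactly 103 steps. Equivalently, the stationary distribution is uniform π_j = 1/103 for every state j, so by Kac's formula E[T_59] = 1/π_59 = 103.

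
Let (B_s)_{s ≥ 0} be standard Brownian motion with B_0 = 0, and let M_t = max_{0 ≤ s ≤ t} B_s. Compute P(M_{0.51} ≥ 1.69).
P(M_{0.51} ≥ 1.69) = 2·P(B_{0.51} ≥ 1.69) = 2(1 − Φ(1.69/√0.51)) ≈ 0.0180

By the reflection principle for Brownian motion, P(M_t ≥ a) = 2 · P(B_t ≥ a) for a ≥ 0. Since B_t ~ N(0, t), P(B_t ≥ 1.69) = 1 − Φ(1.69/√t) = 1 − Φ(1.69/√0.51) = 1 − Φ(2.3665). So
  P(M_{0.51} ≥ 1.69) = 2(1 − Φ(2.3665)) ≈ 0.0180.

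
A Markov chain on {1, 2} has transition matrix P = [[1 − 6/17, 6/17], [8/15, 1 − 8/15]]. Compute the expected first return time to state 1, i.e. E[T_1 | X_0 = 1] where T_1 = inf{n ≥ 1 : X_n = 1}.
E[T_1 | X_0 = 1] = 1/π_1 = 113/68

For an irreducible recurrent Markov chain with stationary distribution π, E[T_i | X_0 = i] = 1/π_i (Kac's formula). Here π_1 = (8/15)/(6/17 + 8/15) = (8/15)/(226/255) = 68/113, so E[T_1 | X_0 = 1] = 1/π_1 = (6/17 + 8/15)/(8/15) = (226/255)/(8/15) = 113/68.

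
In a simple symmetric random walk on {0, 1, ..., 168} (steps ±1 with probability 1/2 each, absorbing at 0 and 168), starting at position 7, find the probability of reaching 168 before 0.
P(hit 168 before 0) = 7/168 = 1/24

Let u_k = P(hit 168 before 0 | start at k). Then u_0 = 0, u_168 = 1, and u_k = u_{k-1}/2 + u_{k+1}/2 for 1 ≤ k ≤ 167. This harmonic recurrence is solved by u_k = k/168, giving u_7 = 7/168 = 1/24.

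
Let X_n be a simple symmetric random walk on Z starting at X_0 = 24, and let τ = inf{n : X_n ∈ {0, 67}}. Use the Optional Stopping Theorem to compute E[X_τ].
E[X_τ] = 24

X_n is a martingale and τ is a bounded-mean stopping time (indeed τ is finite a.s. with bounded expectation since the walk is in a bounded region). By the OST, E[X_τ] = E[X_0] = 24. Equivalently: E[X_τ] = 67 · P(hit 67 first) + 0 · P(hit 0 first) = 67 · (24/67) = 24.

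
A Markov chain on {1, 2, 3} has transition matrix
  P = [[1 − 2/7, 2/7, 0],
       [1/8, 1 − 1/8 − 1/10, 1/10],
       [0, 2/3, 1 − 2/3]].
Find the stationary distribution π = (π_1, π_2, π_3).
π = (35/127, 80/127, 12/127)

This is a birth-death chain on three states, which satisfies detailed balance: π_1 · P_{12} = π_2 · P_{21} and π_2 · P_{23} = π_3 · P_{32}.
From π_1 · 2/7 = π_2 · 1/8: π_2/π_1 = (2/7)/(1/8) = 16/7.
From π_2 · 1/10 = π_3 · 2/3: π_3/π_2 = (1/10)/(2/3) = 3/20.
Take π_1 proportional to 1; then unnormalized π = (1, 16/7, 12/35). Normalize by dividing by the sum 127/35:
  π = (35/127, 80/127, 12/127).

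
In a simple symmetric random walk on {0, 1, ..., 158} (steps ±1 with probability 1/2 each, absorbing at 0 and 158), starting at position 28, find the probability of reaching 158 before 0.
P(hit 158 before 0) = 28/158 = 14/79

Let u_k = P(hit 158 before 0 | start at k). Then u_0 = 0, u_158 = 1, and u_k = u_{k-1}/2 + u_{k+1}/2 for 1 ≤ k ≤ 157. This harmonic recurrence is solved by u_k = k/158, giving u_28 = 28/158 = 14/79.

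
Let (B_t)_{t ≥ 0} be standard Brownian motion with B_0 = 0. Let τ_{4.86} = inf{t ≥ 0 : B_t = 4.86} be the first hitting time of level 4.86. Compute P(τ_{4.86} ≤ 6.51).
P(τ_{4.86} ≤ 6.51) = 2(1 − Φ(4.86/√6.51)) = 2(1 − Φ(1.9048)) ≈ 0.0568

By the reflection principle for standard BM, P(τ_b ≤ t) = 2 · P(B_t ≥ b). Since B_t ~ N(0, t), P(B_t ≥ 4.86) = 1 − Φ(4.86/√t) = 1 − Φ(4.86/√6.51) = 1 − Φ(1.9048) ≈ 0.02840. Doubling: P(τ_{4.86} ≤ 6.51) ≈ 2 · 0.02840 = 0.05680 ≈ 0.0568.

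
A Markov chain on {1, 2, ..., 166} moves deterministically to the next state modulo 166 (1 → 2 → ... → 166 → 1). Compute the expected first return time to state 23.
E[T_23 | X_0 = 23] = 166

The chain cycles deterministically, so starting at state 23 it returns in exactly 166 steps. Equivalently, the stationary distribution is uniform π_j = 1/166 for every state j, so by Kac's formula E[T_23] = 1/π_23 = 166.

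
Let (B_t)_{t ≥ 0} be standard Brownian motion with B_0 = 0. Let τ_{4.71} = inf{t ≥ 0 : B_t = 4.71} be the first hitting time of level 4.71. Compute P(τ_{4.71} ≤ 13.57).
P(τ_{4.71} ≤ 13.57) = 2(1 − Φ(4.71/√13.57)) = 2(1 − Φ(1.2786)) ≈ 0.2010

By the reflection principle for standard BM, P(τ_b ≤ t) = 2 · P(B_t ≥ b). Since B_t ~ N(0, t), P(B_t ≥ 4.71) = 1 − Φ(4.71/√t) = 1 − Φ(4.71/√13.57) = 1 − Φ(1.2786) ≈ 0.10052. Doubling: P(τ_{4.71} ≤ 13.57) ≈ 2 · 0.10052 = 0.20104 ≈ 0.2010.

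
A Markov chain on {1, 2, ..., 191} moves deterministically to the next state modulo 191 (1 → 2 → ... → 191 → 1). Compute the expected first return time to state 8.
E[T_8 | X_0 = 8] = 191

The chain cycles deterministically, so starting at state 8 it returns in exactly 191 steps. Equivalently, the stationary distribution is uniform π_j = 1/191 for every state j, so by Kac's formula E[T_8] = 1/π_8 = 191.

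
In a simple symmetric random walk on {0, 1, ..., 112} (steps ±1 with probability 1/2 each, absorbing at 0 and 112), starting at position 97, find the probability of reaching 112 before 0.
P(hit 112 before 0) = 97/112

Let u_k = P(hit 112 before 0 | start at k). Then u_0 = 0, u_112 = 1, and u_k = u_{k-1}/2 + u_{k+1}/2 for 1 ≤ k ≤ 111. This harmonic recurrence is solved by u_k = k/112, giving u_97 = 97/112.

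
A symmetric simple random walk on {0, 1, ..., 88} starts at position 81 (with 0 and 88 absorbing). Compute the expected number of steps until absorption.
E[τ | X_0 = 81] = 567

Let v_k = E[τ | X_0 = k]. Boundary: v_0 = v_88 = 0. Recurrence: v_k = 1 + (v_{k-1} + v_{k+1})/2 for 1 ≤ k ≤ 87. The particular solution to v_k − (v_{k-1} + v_{k+1})/2 = 1 is v_k = −k^2. Adding homogeneous solution A + B k and matching boundaries gives v_k = k (88 − k). Substituting k = 81: v_81 = 81 · 7 = 567.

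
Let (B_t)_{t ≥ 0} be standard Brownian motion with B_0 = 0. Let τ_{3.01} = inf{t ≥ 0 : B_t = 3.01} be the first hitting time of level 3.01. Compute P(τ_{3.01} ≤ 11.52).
P(τ_{3.01} ≤ 11.52) = 2(1 − Φ(3.01/√11.52)) = 2(1 − Φ(0.8868)) ≈ 0.3752

By the reflection principle for standard BM, P(τ_b ≤ t) = 2 · P(B_t ≥ b). Since B_t ~ N(0, t), P(B_t ≥ 3.01) = 1 − Φ(3.01/√t) = 1 − Φ(3.01/√11.52) = 1 − Φ(0.8868) ≈ 0.18759. Doubling: P(τ_{3.01} ≤ 11.52) ≈ 2 · 0.18759 = 0.37518 ≈ 0.3752.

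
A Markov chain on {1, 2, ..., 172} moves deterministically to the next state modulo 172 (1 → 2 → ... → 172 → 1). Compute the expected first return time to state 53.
E[T_53 | X_0 = 53] = 172

The chain cycles deterministically, so starting at state 53 it returns in exactly 172 steps. Equivalently, the stationary distribution is uniform π_j = 1/172 for every state j, so by Kac's formula E[T_53] = 1/π_53 = 172.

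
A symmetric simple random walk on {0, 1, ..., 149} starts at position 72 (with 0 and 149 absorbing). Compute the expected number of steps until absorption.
E[τ | X_0 = 72] = 5544

Let v_k = E[τ | X_0 = k]. Boundary: v_0 = v_149 = 0. Recurrence: v_k = 1 + (v_{k-1} + v_{k+1})/2 for 1 ≤ k ≤ 148. The particular solution to v_k − (v_{k-1} + v_{k+1})/2 = 1 is v_k = −k^2. Adding homogeneous solution A + B k and matching boundaries gives v_k = k (149 − k). Substituting k = 72: v_72 = 72 · 77 = 5544.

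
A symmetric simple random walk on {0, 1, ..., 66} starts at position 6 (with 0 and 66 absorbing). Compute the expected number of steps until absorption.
E[τ | X_0 = 6] = 360

Let v_k = E[τ | X_0 = k]. Boundary: v_0 = v_66 = 0. Recurrence: v_k = 1 + (v_{k-1} + v_{k+1})/2 for 1 ≤ k ≤ 65. The particular solution to v_k − (v_{k-1} + v_{k+1})/2 = 1 is v_k = −k^2. Adding homogeneous solution A + B k and matching boundaries gives v_k = k (66 − k). Substituting k = 6: v_6 = 6 · 60 = 360.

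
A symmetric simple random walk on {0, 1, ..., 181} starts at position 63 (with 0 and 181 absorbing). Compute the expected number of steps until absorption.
E[τ | X_0 = 63] = 7434

Let v_k = E[τ | X_0 = k]. Boundary: v_0 = v_181 = 0. Recurrence: v_k = 1 + (v_{k-1} + v_{k+1})/2 for 1 ≤ k ≤ 180. The particular solution to v_k − (v_{k-1} + v_{k+1})/2 = 1 is v_k = −k^2. Adding homogeneous solution A + B k and matching boundaries gives v_k = k (181 − k). Substituting k = 63: v_63 = 63 · 118 = 7434.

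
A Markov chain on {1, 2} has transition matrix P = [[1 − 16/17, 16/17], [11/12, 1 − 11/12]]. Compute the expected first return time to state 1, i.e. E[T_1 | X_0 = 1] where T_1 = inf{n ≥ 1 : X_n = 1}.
E[T_1 | X_0 = 1] = 1/π_1 = 379/187

For an irreducible recurrent Markov chain with stationary distribution π, E[T_i | X_0 = i] = 1/π_i (Kac's formula). Here π_1 = (11/12)/(16/17 + 11/12) = (11/12)/(379/204) = 187/379, so E[T_1 | X_0 = 1] = 1/π_1 = (16/17 + 11/12)/(11/12) = (379/204)/(11/12) = 379/187.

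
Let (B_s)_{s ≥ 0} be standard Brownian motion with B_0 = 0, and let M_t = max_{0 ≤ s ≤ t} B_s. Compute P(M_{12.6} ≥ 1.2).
P(M_{12.6} ≥ 1.2) = 2·P(B_{12.6} ≥ 1.2) = 2(1 − Φ(1.2/√12.6)) ≈ 0.7353

By the reflection principle for Brownian motion, P(M_t ≥ a) = 2 · P(B_t ≥ a) for a ≥ 0. Since B_t ~ N(0, t), P(B_t ≥ 1.2) = 1 − Φ(1.2/√t) = 1 − Φ(1.2/√12.6) = 1 − Φ(0.3381). So
  P(M_{12.6} ≥ 1.2) = 2(1 − Φ(0.3381)) ≈ 0.7353.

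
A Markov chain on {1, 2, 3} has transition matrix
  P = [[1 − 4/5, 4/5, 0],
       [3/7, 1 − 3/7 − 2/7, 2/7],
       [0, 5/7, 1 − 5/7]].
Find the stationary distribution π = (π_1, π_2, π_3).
π = (75/271, 140/271, 56/271)

This is a birth-death chain on three states, which satisfies detailed balance: π_1 · P_{12} = π_2 · P_{21} and π_2 · P_{23} = π_3 · P_{32}.
From π_1 · 4/5 = π_2 · 3/7: π_2/π_1 = (4/5)/(3/7) = 28/15.
From π_2 · 2/7 = π_3 · 5/7: π_3/π_2 = (2/7)/(5/7) = 2/5.
Take π_1 proportional to 1; then unnormalized π = (1, 28/15, 56/75). Normalize by dividing by the sum 271/75:
  π = (75/271, 140/271, 56/271).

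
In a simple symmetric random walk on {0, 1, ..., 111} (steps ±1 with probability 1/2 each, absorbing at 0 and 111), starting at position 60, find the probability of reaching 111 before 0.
P(hit 111 before 0) = 60/111 = 20/37

Let u_k = P(hit 111 before 0 | start at k). Then u_0 = 0, u_111 = 1, and u_k = u_{k-1}/2 + u_{k+1}/2 for 1 ≤ k ≤ 110. This harmonic recurrence is solved by u_k = k/111, giving u_60 = 60/111 = 20/37.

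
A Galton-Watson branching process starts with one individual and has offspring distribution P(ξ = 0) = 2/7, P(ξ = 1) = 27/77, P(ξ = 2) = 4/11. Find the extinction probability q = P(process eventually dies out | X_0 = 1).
q = 11/14

The pgf is f(s) = 2/7 + 27/77·s + 4/11·s². The extinction probability q is the smallest fixed point of f in [0, 1]. Setting s = f(s):
  4/11·s² + (27/77 − 1)·s + 2/7 = 0
  4/11·s² − (2/7 + 4/11)·s + 2/7 = 0
which factors as (s − 1)·(4/11·s − 2/7) = 0, giving roots s = 1 and s = (2/7)/(4/11) = 11/14.
Mean offspring μ = 27/77 + 2·4/11 = 83/77 > 1 (supercritical), so q < 1. The extinction probability is the smaller root: q = (2/7)/(4/11) = 11/14.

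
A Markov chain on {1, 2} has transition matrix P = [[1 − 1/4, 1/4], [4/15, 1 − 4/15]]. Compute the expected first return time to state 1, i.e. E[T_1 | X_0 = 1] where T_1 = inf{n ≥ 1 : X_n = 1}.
E[T_1 | X_0 = 1] = 1/π_1 = 31/16

For an irreducible recurrent Markov chain with stationary distribution π, E[T_i | X_0 = i] = 1/π_i (Kac's formula). Here π_1 = (4/15)/(1/4 + 4/15) = (4/15)/(31/60) = 16/31, so E[T_1 | X_0 = 1] = 1/π_1 = (1/4 + 4/15)/(4/15) = (31/60)/(4/15) = 31/16.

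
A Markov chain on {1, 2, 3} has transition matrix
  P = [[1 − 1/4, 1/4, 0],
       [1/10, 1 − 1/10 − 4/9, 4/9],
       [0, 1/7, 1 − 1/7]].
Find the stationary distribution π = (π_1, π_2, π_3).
π = (18/203, 45/203, 20/29)

This is a birth-death chain on three states, which satisfies detailed balance: π_1 · P_{12} = π_2 · P_{21} and π_2 · P_{23} = π_3 · P_{32}.
From π_1 · 1/4 = π_2 · 1/10: π_2/π_1 = (1/4)/(1/10) = 5/2.
From π_2 · 4/9 = π_3 · 1/7: π_3/π_2 = (4/9)/(1/7) = 28/9.
Take π_1 proportional to 1; then unnormalized π = (1, 5/2, 70/9). Normalize by dividing by the sum 203/18:
  π = (18/203, 45/203, 20/29).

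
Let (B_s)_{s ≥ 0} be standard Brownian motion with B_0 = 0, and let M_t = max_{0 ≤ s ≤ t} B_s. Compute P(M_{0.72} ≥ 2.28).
P(M_{0.72} ≥ 2.28) = 2·P(B_{0.72} ≥ 2.28) = 2(1 − Φ(2.28/√0.72)) ≈ 0.0072

By the reflection principle for Brownian motion, P(M_t ≥ a) = 2 · P(B_t ≥ a) for a ≥ 0. Since B_t ~ N(0, t), P(B_t ≥ 2.28) = 1 − Φ(2.28/√t) = 1 − Φ(2.28/√0.72) = 1 − Φ(2.6870). So
  P(M_{0.72} ≥ 2.28) = 2(1 − Φ(2.6870)) ≈ 0.0072.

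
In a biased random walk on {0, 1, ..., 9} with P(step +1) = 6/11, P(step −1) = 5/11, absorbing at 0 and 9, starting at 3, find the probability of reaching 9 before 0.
P(hit 9 before 0) = (1 − (5/6)^3) / (1 − (5/6)^9) = 46656/89281

Let u_k denote P(reach 9 before 0 | start at k). Boundary: u_0 = 0, u_9 = 1. Recurrence: u_k = 6/11·u_{k+1} + 5/11·u_{k-1} for 1 ≤ k ≤ 8. Try u_k = A + B·r^k with r = q/p = (5/11)/(6/11) = 5/6. Substitution satisfies the recurrence; boundary conditions give:
  u_k = (1 − r^k) / (1 − r^N) = (1 − (5/6)^3) / (1 − (5/6)^9) = 46656/89281.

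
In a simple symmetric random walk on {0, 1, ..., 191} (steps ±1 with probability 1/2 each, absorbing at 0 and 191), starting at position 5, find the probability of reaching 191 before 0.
P(hit 191 before 0) = 5/191

Let u_k = P(hit 191 before 0 | start at k). Then u_0 = 0, u_191 = 1, and u_k = u_{k-1}/2 + u_{k+1}/2 for 1 ≤ k ≤ 190. This harmonic recurrence is solved by u_k = k/191, giving u_5 = 5/191.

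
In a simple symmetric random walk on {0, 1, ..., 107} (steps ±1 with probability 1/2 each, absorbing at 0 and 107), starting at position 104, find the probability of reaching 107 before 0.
P(hit 107 before 0) = 104/107

Let u_k = P(hit 107 before 0 | start at k). Then u_0 = 0, u_107 = 1, and u_k = u_{k-1}/2 + u_{k+1}/2 for 1 ≤ k ≤ 106. This harmonic recurrence is solved by u_k = k/107, giving u_104 = 104/107.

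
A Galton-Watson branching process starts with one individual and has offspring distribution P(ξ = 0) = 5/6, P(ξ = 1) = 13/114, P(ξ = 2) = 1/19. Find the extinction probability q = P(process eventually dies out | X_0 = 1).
q = 1

Mean offspring μ = 0·5/6 + 1·13/114 + 2·1/19 = 25/114 ≤ 1. For μ ≤ 1 with offspring not concentrated at 1, the Galton-Watson process goes extinct almost surely, so q = 1.
(Algebraic check: The pgf is f(s) = 5/6 + 13/114·s + 1/19·s². The extinction probability q is the smallest fixed point of f in [0, 1]. Setting s = f(s):
  1/19·s² + (13/114 − 1)·s + 5/6 = 0
  1/19·s² − (5/6 + 1/19)·s + 5/6 = 0
which factors as (s − 1)·(1/19·s − 5/6) = 0, giving roots s = 1 and s = (5/6)/(1/19) = 95/6. Since 95/6 ≥ 1, the smallest root in [0, 1] is s = 1.)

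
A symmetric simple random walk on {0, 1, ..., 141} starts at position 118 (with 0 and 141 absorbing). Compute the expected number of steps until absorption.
E[τ | X_0 = 118] = 2714

Let v_k = E[τ | X_0 = k]. Boundary: v_0 = v_141 = 0. Recurrence: v_k = 1 + (v_{k-1} + v_{k+1})/2 for 1 ≤ k ≤ 140. The particular solution to v_k − (v_{k-1} + v_{k+1})/2 = 1 is v_k = −k^2. Adding homogeneous solution A + B k and matching boundaries gives v_k = k (141 − k). Substituting k = 118: v_118 = 118 · 23 = 2714.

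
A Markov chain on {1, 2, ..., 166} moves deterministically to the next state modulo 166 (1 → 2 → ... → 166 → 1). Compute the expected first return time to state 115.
E[T_115 | X_0 = 115] = 166

The chain cycles deterministically, so starting at state 115 it returns in exactly 166 steps. Equivalently, the stationary distribution is uniform π_j = 1/166 for every state j, so by Kac's formula E[T_115] = 1/π_115 = 166.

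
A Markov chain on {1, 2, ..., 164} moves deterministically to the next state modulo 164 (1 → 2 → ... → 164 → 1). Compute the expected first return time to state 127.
E[T_127 | X_0 = 127] = 164

The chain cycles deterministically, so starting at state 127 it returns in exactly 164 steps. Equivalently, the stationary distribution is uniform π_j = 1/164 for every state j, so by Kac's formula E[T_127] = 1/π_127 = 164.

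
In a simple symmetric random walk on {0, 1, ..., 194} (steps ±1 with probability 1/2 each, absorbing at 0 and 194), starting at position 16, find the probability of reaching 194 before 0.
P(hit 194 before 0) = 16/194 = 8/97

Let u_k = P(hit 194 before 0 | start at k). Then u_0 = 0, u_194 = 1, and u_k = u_{k-1}/2 + u_{k+1}/2 for 1 ≤ k ≤ 193. This harmonic recurrence is solved by u_k = k/194, giving u_16 = 16/194 = 8/97.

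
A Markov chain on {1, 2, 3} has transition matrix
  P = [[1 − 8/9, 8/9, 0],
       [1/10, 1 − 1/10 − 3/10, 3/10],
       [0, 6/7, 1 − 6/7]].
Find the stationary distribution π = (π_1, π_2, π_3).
π = (1/13, 80/117, 28/117)

This is a birth-death chain on three states, which satisfies detailed balance: π_1 · P_{12} = π_2 · P_{21} and π_2 · P_{23} = π_3 · P_{32}.
From π_1 · 8/9 = π_2 · 1/10: π_2/π_1 = (8/9)/(1/10) = 80/9.
From π_2 · 3/10 = π_3 · 6/7: π_3/π_2 = (3/10)/(6/7) = 7/20.
Take π_1 proportional to 1; then unnormalized π = (1, 80/9, 28/9). Normalize by dividing by the sum 13:
  π = (1/13, 80/117, 28/117).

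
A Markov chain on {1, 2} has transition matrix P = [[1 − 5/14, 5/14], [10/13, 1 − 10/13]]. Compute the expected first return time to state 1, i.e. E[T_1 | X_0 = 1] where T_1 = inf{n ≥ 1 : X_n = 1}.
E[T_1 | X_0 = 1] = 1/π_1 = 41/28

For an irreducible recurrent Markov chain with stationary distribution π, E[T_i | X_0 = i] = 1/π_i (Kac's formula). Here π_1 = (10/13)/(5/14 + 10/13) = (10/13)/(205/182) = 28/41, so E[T_1 | X_0 = 1] = 1/π_1 = (5/14 + 10/13)/(10/13) = (205/182)/(10/13) = 41/28.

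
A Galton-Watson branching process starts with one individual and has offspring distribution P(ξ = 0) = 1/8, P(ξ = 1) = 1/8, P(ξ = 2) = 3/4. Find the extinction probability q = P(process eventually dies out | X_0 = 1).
q = 1/6

The pgf is f(s) = 1/8 + 1/8·s + 3/4·s². The extinction probability q is the smallest fixed point of f in [0, 1]. Setting s = f(s):
  3/4·s² + (1/8 − 1)·s + 1/8 = 0
  3/4·s² − (1/8 + 3/4)·s + 1/8 = 0
which factors as (s − 1)·(3/4·s − 1/8) = 0, giving roots s = 1 and s = (1/8)/(3/4) = 1/6.
Mean offspring μ = 1/8 + 2·3/4 = 13/8 > 1 (supercritical), so q < 1. The extinction probability is the smaller root: q = (1/8)/(3/4) = 1/6.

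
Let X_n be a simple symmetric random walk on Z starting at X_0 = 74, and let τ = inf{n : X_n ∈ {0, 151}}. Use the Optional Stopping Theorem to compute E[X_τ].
E[X_τ] = 74

X_n is a martingale and τ is a bounded-mean stopping time (indeed τ is finite a.s. with bounded expectation since the walk is in a bounded region). By the OST, E[X_τ] = E[X_0] = 74. Equivalently: E[X_τ] = 151 · P(hit 151 first) + 0 · P(hit 0 first) = 151 · (74/151) = 74.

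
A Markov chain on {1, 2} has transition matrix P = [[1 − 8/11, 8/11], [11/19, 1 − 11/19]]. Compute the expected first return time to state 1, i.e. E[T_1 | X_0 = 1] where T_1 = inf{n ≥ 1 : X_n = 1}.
E[T_1 | X_0 = 1] = 1/π_1 = 273/121

For an irreducible recurrent Markov chain with stationary distribution π, E[T_i | X_0 = i] = 1/π_i (Kac's formula). Here π_1 = (11/19)/(8/11 + 11/19) = (11/19)/(273/209) = 121/273, so E[T_1 | X_0 = 1] = 1/π_1 = (8/11 + 11/19)/(11/19) = (273/209)/(11/19) = 273/121.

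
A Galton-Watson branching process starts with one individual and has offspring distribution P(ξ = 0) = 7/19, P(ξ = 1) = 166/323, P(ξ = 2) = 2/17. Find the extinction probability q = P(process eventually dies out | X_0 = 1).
q = 1

Mean offspring μ = 0·7/19 + 1·166/323 + 2·2/17 = 242/323 ≤ 1. For μ ≤ 1 with offspring not concentrated at 1, the Galton-Watson process goes extinct almost surely, so q = 1.
(Algebraic check: The pgf is f(s) = 7/19 + 166/323·s + 2/17·s². The extinction probability q is the smallest fixed point of f in [0, 1]. Setting s = f(s):
  2/17·s² + (166/323 − 1)·s + 7/19 = 0
  2/17·s² − (7/19 + 2/17)·s + 7/19 = 0
which factors as (s − 1)·(2/17·s − 7/19) = 0, giving roots s = 1 and s = (7/19)/(2/17) = 119/38. Since 119/38 ≥ 1, the smallest root in [0, 1] is s = 1.)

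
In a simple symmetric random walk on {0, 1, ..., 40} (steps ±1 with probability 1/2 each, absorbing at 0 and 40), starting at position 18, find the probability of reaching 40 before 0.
P(hit 40 before 0) = 18/40 = 9/20

Let u_k = P(hit 40 before 0 | start at k). Then u_0 = 0, u_40 = 1, and u_k = u_{k-1}/2 + u_{k+1}/2 for 1 ≤ k ≤ 39. This harmonic recurrence is solved by u_k = k/40, giving u_18 = 18/40 = 9/20.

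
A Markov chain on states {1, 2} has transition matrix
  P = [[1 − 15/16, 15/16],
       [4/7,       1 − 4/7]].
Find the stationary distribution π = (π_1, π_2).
π_1 = 64/169, π_2 = 105/169

Solve πP = π with π_1 + π_2 = 1. From πP = π: π_1 · (1 − 15/16) + π_2 · 4/7 = π_1 ⇒ π_2 · 4/7 = π_1 · 15/16 ⇒ π_2/π_1 = (15/16)/(4/7) = 105/64. Together with π_1 + π_2 = 1:
  π_1 = (4/7)/(15/16 + 4/7) = (4/7)/(169/112) = 64/169,
  π_2 = (15/16)/(15/16 + 4/7) = (15/16)/(169/112) = 105/169.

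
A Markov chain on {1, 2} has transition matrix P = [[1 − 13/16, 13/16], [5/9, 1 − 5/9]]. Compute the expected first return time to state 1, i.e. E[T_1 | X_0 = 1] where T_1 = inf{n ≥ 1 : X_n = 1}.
E[T_1 | X_0 = 1] = 1/π_1 = 197/80

For an irreducible recurrent Markov chain with stationary distribution π, E[T_i | X_0 = i] = 1/π_i (Kac's formula). Here π_1 = (5/9)/(13/16 + 5/9) = (5/9)/(197/144) = 80/197, so E[T_1 | X_0 = 1] = 1/π_1 = (13/16 + 5/9)/(5/9) = (197/144)/(5/9) = 197/80.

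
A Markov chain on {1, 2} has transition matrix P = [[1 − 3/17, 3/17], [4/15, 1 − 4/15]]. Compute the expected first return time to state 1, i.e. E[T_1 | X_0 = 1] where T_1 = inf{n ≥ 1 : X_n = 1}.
E[T_1 | X_0 = 1] = 1/π_1 = 113/68

For an irreducible recurrent Markov chain with stationary distribution π, E[T_i | X_0 = i] = 1/π_i (Kac's formula). Here π_1 = (4/15)/(3/17 + 4/15) = (4/15)/(113/255) = 68/113, so E[T_1 | X_0 = 1] = 1/π_1 = (3/17 + 4/15)/(4/15) = (113/255)/(4/15) = 113/68.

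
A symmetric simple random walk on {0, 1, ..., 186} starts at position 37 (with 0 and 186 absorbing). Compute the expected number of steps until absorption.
E[τ | X_0 = 37] = 5513

Let v_k = E[τ | X_0 = k]. Boundary: v_0 = v_186 = 0. Recurrence: v_k = 1 + (v_{k-1} + v_{k+1})/2 for 1 ≤ k ≤ 185. The particular solution to v_k − (v_{k-1} + v_{k+1})/2 = 1 is v_k = −k^2. Adding homogeneous solution A + B k and matching boundaries gives v_k = k (186 − k). Substituting k = 37: v_37 = 37 · 149 = 5513.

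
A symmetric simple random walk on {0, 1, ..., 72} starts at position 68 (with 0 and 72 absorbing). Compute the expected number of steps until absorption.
E[τ | X_0 = 68] = 272

Let v_k = E[τ | X_0 = k]. Boundary: v_0 = v_72 = 0. Recurrence: v_k = 1 + (v_{k-1} + v_{k+1})/2 for 1 ≤ k ≤ 71. The particular solution to v_k − (v_{k-1} + v_{k+1})/2 = 1 is v_k = −k^2. Adding homogeneous solution A + B k and matching boundaries gives v_k = k (72 − k). Substituting k = 68: v_68 = 68 · 4 = 272.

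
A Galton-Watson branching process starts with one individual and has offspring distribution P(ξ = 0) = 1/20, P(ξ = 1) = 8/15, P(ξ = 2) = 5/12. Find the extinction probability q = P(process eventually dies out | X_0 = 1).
q = 3/25

The pgf is f(s) = 1/20 + 8/15·s + 5/12·s². The extinction probability q is the smallest fixed point of f in [0, 1]. Setting s = f(s):
  5/12·s² + (8/15 − 1)·s + 1/20 = 0
  5/12·s² − (1/20 + 5/12)·s + 1/20 = 0
which factors as (s − 1)·(5/12·s − 1/20) = 0, giving roots s = 1 and s = (1/20)/(5/12) = 3/25.
Mean offspring μ = 8/15 + 2·5/12 = 41/30 > 1 (supercritical), so q < 1. The extinction probability is the smaller root: q = (1/20)/(5/12) = 3/25.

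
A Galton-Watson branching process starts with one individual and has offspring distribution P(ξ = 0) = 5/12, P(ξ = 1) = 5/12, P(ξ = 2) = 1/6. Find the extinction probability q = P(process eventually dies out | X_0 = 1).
q = 1

Mean offspring μ = 0·5/12 + 1·5/12 + 2·1/6 = 3/4 ≤ 1. For μ ≤ 1 with offspring not concentrated at 1, the Galton-Watson process goes extinct almost surely, so q = 1.
(Algebraic check: The pgf is f(s) = 5/12 + 5/12·s + 1/6·s². The extinction probability q is the smallest fixed point of f in [0, 1]. Setting s = f(s):
  1/6·s² + (5/12 − 1)·s + 5/12 = 0
  1/6·s² − (5/12 + 1/6)·s + 5/12 = 0
which factors as (s − 1)·(1/6·s − 5/12) = 0, giving roots s = 1 and s = (5/12)/(1/6) = 5/2. Since 5/2 ≥ 1, the smallest root in [0, 1] is s = 1.)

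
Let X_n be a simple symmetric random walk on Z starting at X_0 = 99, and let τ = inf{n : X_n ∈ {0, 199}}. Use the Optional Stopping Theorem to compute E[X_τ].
E[X_τ] = 99

X_n is a martingale and τ is a bounded-mean stopping time (indeed τ is finite a.s. with bounded expectation since the walk is in a bounded region). By the OST, E[X_τ] = E[X_0] = 99. Equivalently: E[X_τ] = 199 · P(hit 199 first) + 0 · P(hit 0 first) = 199 · (99/199) = 99.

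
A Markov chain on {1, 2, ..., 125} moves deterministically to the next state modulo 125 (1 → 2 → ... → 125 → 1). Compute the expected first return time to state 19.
E[T_19 | X_0 = 19] = 125

The chain cycles deterministically, so starting at state 19 it returns in exactly 125 steps. Equivalently, the stationary distribution is uniform π_j = 1/125 for every state j, so by Kac's formula E[T_19] = 1/π_19 = 125.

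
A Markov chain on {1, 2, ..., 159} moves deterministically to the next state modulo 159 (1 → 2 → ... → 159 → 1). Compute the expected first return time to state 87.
E[T_87 | X_0 = 87] = 159

The chain cycles deterministically, so starting at state 87 it returns in exactly 159 steps. Equivalently, the stationary distribution is uniform π_j = 1/159 for every state j, so by Kac's formula E[T_87] = 1/π_87 = 159.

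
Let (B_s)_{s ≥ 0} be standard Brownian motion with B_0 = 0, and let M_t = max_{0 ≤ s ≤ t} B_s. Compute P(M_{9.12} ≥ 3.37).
P(M_{9.12} ≥ 3.37) = 2·P(B_{9.12} ≥ 3.37) = 2(1 − Φ(3.37/√9.12)) ≈ 0.2645

By the reflection principle for Brownian motion, P(M_t ≥ a) = 2 · P(B_t ≥ a) for a ≥ 0. Since B_t ~ N(0, t), P(B_t ≥ 3.37) = 1 − Φ(3.37/√t) = 1 − Φ(3.37/√9.12) = 1 − Φ(1.1159). So
  P(M_{9.12} ≥ 3.37) = 2(1 − Φ(1.1159)) ≈ 0.2645.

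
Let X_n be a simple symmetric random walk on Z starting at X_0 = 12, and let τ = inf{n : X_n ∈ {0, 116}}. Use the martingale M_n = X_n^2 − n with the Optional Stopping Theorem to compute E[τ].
E[τ] = 1248

M_n = X_n^2 − n is a martingale (since E[X_{n+1}^2 | F_n] = X_n^2 + 1). By OST (τ has finite mean in a bounded region), E[M_τ] = E[M_0] = X_0^2 − 0 = 12^2 = 144. Also E[M_τ] = E[X_τ^2] − E[τ]. The walk exits at 0 or 116, with P(hit 116 first) = 12/116, so E[X_τ^2] = 116^2 · 12/116 + 0 = 1392. Thus E[τ] = E[X_τ^2] − E[M_τ] = 1392 − 144 = 1248 = 12(116 − 12) = 1248.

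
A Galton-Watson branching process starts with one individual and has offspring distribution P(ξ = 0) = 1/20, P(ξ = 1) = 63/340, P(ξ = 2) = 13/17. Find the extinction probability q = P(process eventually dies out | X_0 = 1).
q = 17/260

The pgf is f(s) = 1/20 + 63/340·s + 13/17·s². The extinction probability q is the smallest fixed point of f in [0, 1]. Setting s = f(s):
  13/17·s² + (63/340 − 1)·s + 1/20 = 0
  13/17·s² − (1/20 + 13/17)·s + 1/20 = 0
which factors as (s − 1)·(13/17·s − 1/20) = 0, giving roots s = 1 and s = (1/20)/(13/17) = 17/260.
Mean offspring μ = 63/340 + 2·13/17 = 583/340 > 1 (supercritical), so q < 1. The extinction probability is the smaller root: q = (1/20)/(13/17) = 17/260.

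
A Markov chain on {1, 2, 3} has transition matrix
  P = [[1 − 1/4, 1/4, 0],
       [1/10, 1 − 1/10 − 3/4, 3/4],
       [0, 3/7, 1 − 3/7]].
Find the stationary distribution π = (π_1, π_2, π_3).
π = (8/63, 20/63, 5/9)

This is a birth-death chain on three states, which satisfies detailed balance: π_1 · P_{12} = π_2 · P_{21} and π_2 · P_{23} = π_3 · P_{32}.
From π_1 · 1/4 = π_2 · 1/10: π_2/π_1 = (1/4)/(1/10) = 5/2.
From π_2 · 3/4 = π_3 · 3/7: π_3/π_2 = (3/4)/(3/7) = 7/4.
Take π_1 proportional to 1; then unnormalized π = (1, 5/2, 35/8). Normalize by dividing by the sum 63/8:
  π = (8/63, 20/63, 5/9).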